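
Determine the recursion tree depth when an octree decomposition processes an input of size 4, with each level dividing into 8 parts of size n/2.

For divide and conquer with division factor 2:

Problem sizes at each level:
Level 0: 4
Level 1: 2
Level 2: 1

The root is level 0 and the size-1 base case is level 2 (the tree spans levels 0 through 2, i.e. 3 levels counting the root), so the depth is the number of divisions: log_2(4) = 2

The recursion tree depth is log_2(4) = 2. At each level, the problem size is divided by 2, so it takes 2 divisions to reduce to a base case of size 1. The algorithm makes 8 recursive calls at each level.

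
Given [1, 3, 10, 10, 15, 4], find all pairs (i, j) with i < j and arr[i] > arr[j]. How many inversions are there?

Finding inversions in [1, 3, 10, 10, 15, 4]:

(2, 5): arr[2]=10 > arr[5]=4
(3, 5): arr[3]=10 > arr[5]=4
(4, 5): arr[4]=15 > arr[5]=4

Total inversions: 3

The array has 3 inversion(s): (2,5), (3,5), (4,5). Each pair (i,j) satisfies i < j and arr[i] > arr[j].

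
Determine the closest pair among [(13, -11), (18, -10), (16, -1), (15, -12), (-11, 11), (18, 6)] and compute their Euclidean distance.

Computing all pairwise distances among 6 points:

d((13, -11), (18, -10)) = 5.099
d((13, -11), (16, -1)) = 10.4403
d((13, -11), (15, -12)) = 2.2361 <-- minimum
d((13, -11), (-11, 11)) = 32.5576
d((13, -11), (18, 6)) = 17.72
d((18, -10), (16, -1)) = 9.2195
d((18, -10), (15, -12)) = 3.6056
d((18, -10), (-11, 11)) = 35.805
d((18, -10), (18, 6)) = 16.0
d((16, -1), (15, -12)) = 11.0454
d((16, -1), (-11, 11)) = 29.5466
d((16, -1), (18, 6)) = 7.2801
d((15, -12), (-11, 11)) = 34.7131
d((15, -12), (18, 6)) = 18.2483
d((-11, 11), (18, 6)) = 29.4279

Closest pair: (13, -11) and (15, -12) with distance 2.2361

The closest pair is (13, -11) and (15, -12) with Euclidean distance 2.2361. For 6 points, brute-force pairwise comparison is shown above. For large n, the divide-and-conquer algorithm (sort by x, recurse on halves, check the dividing strip) achieves O(n log n).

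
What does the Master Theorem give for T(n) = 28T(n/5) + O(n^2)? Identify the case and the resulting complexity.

Master Theorem for T(n) = 28T(n/5) + O(n^2):

a = 28, b = 5, c = 2
log_b(a) = log_5(28) = 2.0704

Case 1: c = 2 < log_5(28) = 2.0704
T(n) = O(n^(log_5 28))

For T(n) = 28T(n/5) + O(n^2): log_5(28) = 2.0704. This is Case 1 of the Master Theorem (c < log_b(a), work dominated by leaves), giving O(n^(log_5 28)).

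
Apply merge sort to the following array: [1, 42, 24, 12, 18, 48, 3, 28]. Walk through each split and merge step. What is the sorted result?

Merge sort trace:

Split: [1, 42, 24, 12, 18, 48, 3, 28] -> [1, 42, 24, 12] and [18, 48, 3, 28]
  Split: [1, 42, 24, 12] -> [1, 42] and [24, 12]
    Split: [1, 42] -> [1] and [42]
    Merge: [1] + [42] -> [1, 42]
    Split: [24, 12] -> [24] and [12]
    Merge: [24] + [12] -> [12, 24]
  Merge: [1, 42] + [12, 24] -> [1, 12, 24, 42]
  Split: [18, 48, 3, 28] -> [18, 48] and [3, 28]
    Split: [18, 48] -> [18] and [48]
    Merge: [18] + [48] -> [18, 48]
    Split: [3, 28] -> [3] and [28]
    Merge: [3] + [28] -> [3, 28]
  Merge: [18, 48] + [3, 28] -> [3, 18, 28, 48]
Merge: [1, 12, 24, 42] + [3, 18, 28, 48] -> [1, 3, 12, 18, 24, 28, 42, 48]

Final sorted array: [1, 3, 12, 18, 24, 28, 42, 48]

The merge sort proceeds by recursively splitting the array and merging sorted halves.
After all merges, the sorted array is [1, 3, 12, 18, 24, 28, 42, 48].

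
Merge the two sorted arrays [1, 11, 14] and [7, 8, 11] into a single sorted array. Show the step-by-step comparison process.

Merging process:

Compare 1 vs 7: take 1 from left. Merged: [1]
Compare 11 vs 7: take 7 from right. Merged: [1, 7]
Compare 11 vs 8: take 8 from right. Merged: [1, 7, 8]
Compare 11 vs 11: take 11 from left. Merged: [1, 7, 8, 11]
Compare 14 vs 11: take 11 from right. Merged: [1, 7, 8, 11, 11]
Append remaining from left: [14]. Merged: [1, 7, 8, 11, 11, 14]

Final merged array: [1, 7, 8, 11, 11, 14]
Total comparisons: 5

The merged array is [1, 7, 8, 11, 11, 14], requiring 5 comparisons. The merge step runs in O(n) time where n is the total number of elements.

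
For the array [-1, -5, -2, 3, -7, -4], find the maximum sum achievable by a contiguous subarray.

Using Kadane's algorithm on [-1, -5, -2, 3, -7, -4]:

Scanning through the array:
Position 1 (value -5): max_ending_here = -5, max_so_far = -1
Position 2 (value -2): max_ending_here = -2, max_so_far = -1
Position 3 (value 3): max_ending_here = 3, max_so_far = 3
Position 4 (value -7): max_ending_here = -4, max_so_far = 3
Position 5 (value -4): max_ending_here = -4, max_so_far = 3

Maximum subarray: [3]
Maximum sum: 3

The maximum subarray is [3] with sum 3. This subarray runs from index 3 to index 3.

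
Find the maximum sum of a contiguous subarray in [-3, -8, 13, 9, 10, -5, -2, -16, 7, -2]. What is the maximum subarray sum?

Using Kadane's algorithm on [-3, -8, 13, 9, 10, -5, -2, -16, 7, -2]:

Scanning through the array:
Position 1 (value -8): max_ending_here = -8, max_so_far = -3
Position 2 (value 13): max_ending_here = 13, max_so_far = 13
Position 3 (value 9): max_ending_here = 22, max_so_far = 22
Position 4 (value 10): max_ending_here = 32, max_so_far = 32
Position 5 (value -5): max_ending_here = 27, max_so_far = 32
Position 6 (value -2): max_ending_here = 25, max_so_far = 32
Position 7 (value -16): max_ending_here = 9, max_so_far = 32
Position 8 (value 7): max_ending_here = 16, max_so_far = 32
Position 9 (value -2): max_ending_here = 14, max_so_far = 32

Maximum subarray: [13, 9, 10]
Maximum sum: 32

The maximum subarray is [13, 9, 10] with sum 32. This subarray runs from index 2 to index 4.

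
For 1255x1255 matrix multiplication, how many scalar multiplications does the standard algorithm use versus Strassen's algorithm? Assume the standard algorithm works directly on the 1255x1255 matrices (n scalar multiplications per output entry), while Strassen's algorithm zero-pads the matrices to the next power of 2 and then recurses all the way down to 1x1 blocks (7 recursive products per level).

Matrix multiplication for 1255x1255 matrices:

Strassen's algorithm requires power-of-2 dimensions. Pad 1255x1255 to 2048x2048 (next power of 2).

Standard algorithm: 1255^3 = 1976656375 multiplications
Strassen's algorithm: 7^(log2(2048)) = 7^11 = 1977326743 multiplications
Difference: 1976656375 - 1977326743 = -670368 (Strassen uses MORE here due to padding overhead — for small or just-over-power-of-2 n, padding can outweigh the per-level savings)

Standard: 1976656375 multiplications (1255^3). Strassen: 1977326743 multiplications (7^11, after padding to 2048x2048). Strassen reduces 8 recursive multiplications to 7 at each level.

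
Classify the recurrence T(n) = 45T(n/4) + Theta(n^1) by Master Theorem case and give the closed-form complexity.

Master Theorem for T(n) = 45T(n/4) + O(n^1):

a = 45, b = 4, c = 1
log_b(a) = log_4(45) = 2.7459

Case 1: c = 1 < log_4(45) = 2.7459
T(n) = O(n^(log_4 45))

For T(n) = 45T(n/4) + O(n^1): log_4(45) = 2.7459. This is Case 1 of the Master Theorem (c < log_b(a), work dominated by leaves), giving O(n^(log_4 45)).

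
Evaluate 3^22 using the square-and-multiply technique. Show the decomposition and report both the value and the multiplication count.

Computing 3^22 by squaring (build up from 3^1; each line after the first costs one multiplication):

3^1 = 3
3^2 = (3^1)^2 = 3^2 = 9
3^4 = (3^2)^2 = 9^2 = 81
3^5 = 3 * 3^4 = 3 * 81 = 243
3^10 = (3^5)^2 = 243^2 = 59049
3^11 = 3 * 3^10 = 3 * 59049 = 177147
3^22 = (3^11)^2 = 177147^2 = 31381059609

Result: 31381059609
Multiplications needed: 6 (6 lines after 3^1)

3^22 = 31381059609. Using exponentiation by squaring, this requires 6 multiplications. The key idea: if the exponent is even, square the half-power; if odd, multiply by the base once.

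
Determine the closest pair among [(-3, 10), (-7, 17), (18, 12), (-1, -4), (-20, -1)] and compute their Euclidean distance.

Computing all pairwise distances among 5 points:

d((-3, 10), (-7, 17)) = 8.0623 <-- minimum
d((-3, 10), (18, 12)) = 21.095
d((-3, 10), (-1, -4)) = 14.1421
d((-3, 10), (-20, -1)) = 20.2485
d((-7, 17), (18, 12)) = 25.4951
d((-7, 17), (-1, -4)) = 21.8403
d((-7, 17), (-20, -1)) = 22.2036
d((18, 12), (-1, -4)) = 24.8395
d((18, 12), (-20, -1)) = 40.1622
d((-1, -4), (-20, -1)) = 19.2354

Closest pair: (-3, 10) and (-7, 17) with distance 8.0623

The closest pair is (-3, 10) and (-7, 17) with Euclidean distance 8.0623. For 5 points, brute-force pairwise comparison is shown above. For large n, the divide-and-conquer algorithm (sort by x, recurse on halves, check the dividing strip) achieves O(n log n).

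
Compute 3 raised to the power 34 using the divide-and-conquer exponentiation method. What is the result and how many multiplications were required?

Computing 3^34 by squaring (build up from 3^1; each line after the first costs one multiplication):

3^1 = 3
3^2 = (3^1)^2 = 3^2 = 9
3^4 = (3^2)^2 = 9^2 = 81
3^8 = (3^4)^2 = 81^2 = 6561
3^16 = (3^8)^2 = 6561^2 = 43046721
3^17 = 3 * 3^16 = 3 * 43046721 = 129140163
3^34 = (3^17)^2 = 129140163^2 = 16677181699666569

Result: 16677181699666569
Multiplications needed: 6 (6 lines after 3^1)

3^34 = 16677181699666569. Using exponentiation by squaring, this requires 6 multiplications. The key idea: if the exponent is even, square the half-power; if odd, multiply by the base once.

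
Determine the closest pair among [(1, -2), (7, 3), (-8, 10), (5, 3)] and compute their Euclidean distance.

Computing all pairwise distances among 4 points:

d((1, -2), (7, 3)) = 7.8102
d((1, -2), (-8, 10)) = 15.0
d((1, -2), (5, 3)) = 6.4031
d((7, 3), (-8, 10)) = 16.5529
d((7, 3), (5, 3)) = 2.0 <-- minimum
d((-8, 10), (5, 3)) = 14.7648

Closest pair: (7, 3) and (5, 3) with distance 2.0

The closest pair is (7, 3) and (5, 3) with Euclidean distance 2.0. For 4 points, brute-force pairwise comparison is shown above. For large n, the divide-and-conquer algorithm (sort by x, recurse on halves, check the dividing strip) achieves O(n log n).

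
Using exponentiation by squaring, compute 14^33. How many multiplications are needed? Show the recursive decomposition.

Computing 14^33 by squaring (build up from 14^1; each line after the first costs one multiplication):

14^1 = 14
14^2 = (14^1)^2 = 14^2 = 196
14^4 = (14^2)^2 = 196^2 = 38416
14^8 = (14^4)^2 = 38416^2 = 1475789056
14^16 = (14^8)^2 = 1475789056^2 = 2177953337809371136
14^32 = (14^16)^2 = 2177953337809371136^2 = 4743480741674980702700443299789930496
14^33 = 14 * 14^32 = 14 * 4743480741674980702700443299789930496 = 66408730383449729837806206197059026944

Result: 66408730383449729837806206197059026944
Multiplications needed: 6 (6 lines after 14^1)

14^33 = 66408730383449729837806206197059026944. Using exponentiation by squaring, this requires 6 multiplications. The key idea: if the exponent is even, square the half-power; if odd, multiply by the base once.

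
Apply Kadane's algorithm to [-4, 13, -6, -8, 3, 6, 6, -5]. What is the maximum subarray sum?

Using Kadane's algorithm on [-4, 13, -6, -8, 3, 6, 6, -5]:

Scanning through the array:
Position 1 (value 13): max_ending_here = 13, max_so_far = 13
Position 2 (value -6): max_ending_here = 7, max_so_far = 13
Position 3 (value -8): max_ending_here = -1, max_so_far = 13
Position 4 (value 3): max_ending_here = 3, max_so_far = 13
Position 5 (value 6): max_ending_here = 9, max_so_far = 13
Position 6 (value 6): max_ending_here = 15, max_so_far = 15
Position 7 (value -5): max_ending_here = 10, max_so_far = 15

Maximum subarray: [3, 6, 6]
Maximum sum: 15

The maximum subarray is [3, 6, 6] with sum 15. This subarray runs from index 4 to index 6.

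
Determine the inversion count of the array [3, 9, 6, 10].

Finding inversions in [3, 9, 6, 10]:

(1, 2): arr[1]=9 > arr[2]=6

Total inversions: 1

The array has 1 inversion(s): (1,2). Each pair (i,j) satisfies i < j and arr[i] > arr[j].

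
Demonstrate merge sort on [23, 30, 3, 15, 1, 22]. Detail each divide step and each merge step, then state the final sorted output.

Merge sort trace:

Split: [23, 30, 3, 15, 1, 22] -> [23, 30, 3] and [15, 1, 22]
  Split: [23, 30, 3] -> [23] and [30, 3]
    Split: [30, 3] -> [30] and [3]
    Merge: [30] + [3] -> [3, 30]
  Merge: [23] + [3, 30] -> [3, 23, 30]
  Split: [15, 1, 22] -> [15] and [1, 22]
    Split: [1, 22] -> [1] and [22]
    Merge: [1] + [22] -> [1, 22]
  Merge: [15] + [1, 22] -> [1, 15, 22]
Merge: [3, 23, 30] + [1, 15, 22] -> [1, 3, 15, 22, 23, 30]

Final sorted array: [1, 3, 15, 22, 23, 30]

The merge sort proceeds by recursively splitting the array and merging sorted halves.
After all merges, the sorted array is [1, 3, 15, 22, 23, 30].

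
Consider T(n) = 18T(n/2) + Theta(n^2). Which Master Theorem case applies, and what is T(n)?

Master Theorem for T(n) = 18T(n/2) + O(n^2):

a = 18, b = 2, c = 2
log_b(a) = log_2(18) = 4.1699

Case 1: c = 2 < log_2(18) = 4.1699
T(n) = O(n^(log_2 18))

For T(n) = 18T(n/2) + O(n^2): log_2(18) = 4.1699. This is Case 1 of the Master Theorem (c < log_b(a), work dominated by leaves), giving O(n^(log_2 18)).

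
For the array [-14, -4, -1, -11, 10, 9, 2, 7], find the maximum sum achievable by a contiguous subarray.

Using Kadane's algorithm on [-14, -4, -1, -11, 10, 9, 2, 7]:

Scanning through the array:
Position 1 (value -4): max_ending_here = -4, max_so_far = -4
Position 2 (value -1): max_ending_here = -1, max_so_far = -1
Position 3 (value -11): max_ending_here = -11, max_so_far = -1
Position 4 (value 10): max_ending_here = 10, max_so_far = 10
Position 5 (value 9): max_ending_here = 19, max_so_far = 19
Position 6 (value 2): max_ending_here = 21, max_so_far = 21
Position 7 (value 7): max_ending_here = 28, max_so_far = 28

Maximum subarray: [10, 9, 2, 7]
Maximum sum: 28

The maximum subarray is [10, 9, 2, 7] with sum 28. This subarray runs from index 4 to index 7.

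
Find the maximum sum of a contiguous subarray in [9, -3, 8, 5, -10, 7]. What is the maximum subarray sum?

Using Kadane's algorithm on [9, -3, 8, 5, -10, 7]:

Scanning through the array:
Position 1 (value -3): max_ending_here = 6, max_so_far = 9
Position 2 (value 8): max_ending_here = 14, max_so_far = 14
Position 3 (value 5): max_ending_here = 19, max_so_far = 19
Position 4 (value -10): max_ending_here = 9, max_so_far = 19
Position 5 (value 7): max_ending_here = 16, max_so_far = 19

Maximum subarray: [9, -3, 8, 5]
Maximum sum: 19

The maximum subarray is [9, -3, 8, 5] with sum 19. This subarray runs from index 0 to index 3.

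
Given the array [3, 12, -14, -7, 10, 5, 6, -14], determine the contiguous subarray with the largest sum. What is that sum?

Using Kadane's algorithm on [3, 12, -14, -7, 10, 5, 6, -14]:

Scanning through the array:
Position 1 (value 12): max_ending_here = 15, max_so_far = 15
Position 2 (value -14): max_ending_here = 1, max_so_far = 15
Position 3 (value -7): max_ending_here = -6, max_so_far = 15
Position 4 (value 10): max_ending_here = 10, max_so_far = 15
Position 5 (value 5): max_ending_here = 15, max_so_far = 15
Position 6 (value 6): max_ending_here = 21, max_so_far = 21
Position 7 (value -14): max_ending_here = 7, max_so_far = 21

Maximum subarray: [10, 5, 6]
Maximum sum: 21

The maximum subarray is [10, 5, 6] with sum 21. This subarray runs from index 4 to index 6.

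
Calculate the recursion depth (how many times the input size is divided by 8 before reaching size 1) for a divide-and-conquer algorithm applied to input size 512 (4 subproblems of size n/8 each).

For divide and conquer with division factor 8:

Problem sizes at each level:
Level 0: 512
Level 1: 64
Level 2: 8
Level 3: 1

The root is level 0 and the size-1 base case is level 3 (the tree spans levels 0 through 3, i.e. 4 levels counting the root), so the depth is the number of divisions: log_8(512) = 3

The recursion tree depth is log_8(512) = 3. At each level, the problem size is divided by 8, so it takes 3 divisions to reduce to a base case of size 1. The algorithm makes 4 recursive calls at each level.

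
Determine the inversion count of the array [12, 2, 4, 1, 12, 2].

Finding inversions in [12, 2, 4, 1, 12, 2]:

(0, 1): arr[0]=12 > arr[1]=2
(0, 2): arr[0]=12 > arr[2]=4
(0, 3): arr[0]=12 > arr[3]=1
(0, 5): arr[0]=12 > arr[5]=2
(1, 3): arr[1]=2 > arr[3]=1
(2, 3): arr[2]=4 > arr[3]=1
(2, 5): arr[2]=4 > arr[5]=2
(4, 5): arr[4]=12 > arr[5]=2

Total inversions: 8

The array has 8 inversion(s): (0,1), (0,2), (0,3), (0,5), (1,3), (2,3), (2,5), (4,5). Each pair (i,j) satisfies i < j and arr[i] > arr[j].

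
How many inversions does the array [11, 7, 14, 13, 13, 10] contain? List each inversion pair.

Finding inversions in [11, 7, 14, 13, 13, 10]:

(0, 1): arr[0]=11 > arr[1]=7
(0, 5): arr[0]=11 > arr[5]=10
(2, 3): arr[2]=14 > arr[3]=13
(2, 4): arr[2]=14 > arr[4]=13
(2, 5): arr[2]=14 > arr[5]=10
(3, 5): arr[3]=13 > arr[5]=10
(4, 5): arr[4]=13 > arr[5]=10

Total inversions: 7

The array has 7 inversion(s): (0,1), (0,5), (2,3), (2,4), (2,5), (3,5), (4,5). Each pair (i,j) satisfies i < j and arr[i] > arr[j].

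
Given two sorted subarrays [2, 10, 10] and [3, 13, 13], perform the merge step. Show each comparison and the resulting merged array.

Merging process:

Compare 2 vs 3: take 2 from left. Merged: [2]
Compare 10 vs 3: take 3 from right. Merged: [2, 3]
Compare 10 vs 13: take 10 from left. Merged: [2, 3, 10]
Compare 10 vs 13: take 10 from left. Merged: [2, 3, 10, 10]
Append remaining from right: [13, 13]. Merged: [2, 3, 10, 10, 13, 13]

Final merged array: [2, 3, 10, 10, 13, 13]
Total comparisons: 4

The merged array is [2, 3, 10, 10, 13, 13], requiring 4 comparisons. The merge step runs in O(n) time where n is the total number of elements.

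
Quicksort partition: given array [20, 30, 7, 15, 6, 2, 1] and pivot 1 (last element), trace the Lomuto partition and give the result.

Lomuto partition with pivot = 1:

Initial array: [20, 30, 7, 15, 6, 2, 1]

arr[0]=20 > 1: no swap
arr[1]=30 > 1: no swap
arr[2]=7 > 1: no swap
arr[3]=15 > 1: no swap
arr[4]=6 > 1: no swap
arr[5]=2 > 1: no swap

Place pivot at position 0: [1, 30, 7, 15, 6, 2, 20]
Pivot position: 0

After partitioning with pivot 1, the array becomes [1, 30, 7, 15, 6, 2, 20]. The pivot is placed at index 0. All elements to the left of the pivot are <= 1, and all elements to the right are > 1.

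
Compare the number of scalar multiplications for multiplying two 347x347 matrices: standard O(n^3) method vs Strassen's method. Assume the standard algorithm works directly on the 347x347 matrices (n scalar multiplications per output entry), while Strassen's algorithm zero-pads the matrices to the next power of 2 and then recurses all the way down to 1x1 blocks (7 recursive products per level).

Matrix multiplication for 347x347 matrices:

Strassen's algorithm requires power-of-2 dimensions. Pad 347x347 to 512x512 (next power of 2).

Standard algorithm: 347^3 = 41781923 multiplications
Strassen's algorithm: 7^(log2(512)) = 7^9 = 40353607 multiplications
Savings: 41781923 - 40353607 = 1428316 multiplications

Standard: 41781923 multiplications (347^3). Strassen: 40353607 multiplications (7^9, after padding to 512x512). Strassen reduces 8 recursive multiplications to 7 at each level.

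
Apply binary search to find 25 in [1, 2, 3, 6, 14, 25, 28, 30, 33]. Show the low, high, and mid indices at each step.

Binary search for 25 in [1, 2, 3, 6, 14, 25, 28, 30, 33]:

lo=0, hi=8, mid=4, arr[mid]=14 -> 14 < 25, search right half
lo=5, hi=8, mid=6, arr[mid]=28 -> 28 > 25, search left half
lo=5, hi=5, mid=5, arr[mid]=25 -> Found target at index 5!

Binary search finds 25 at index 5 after 3 comparisons. The search repeatedly halves the search space by comparing with the middle element.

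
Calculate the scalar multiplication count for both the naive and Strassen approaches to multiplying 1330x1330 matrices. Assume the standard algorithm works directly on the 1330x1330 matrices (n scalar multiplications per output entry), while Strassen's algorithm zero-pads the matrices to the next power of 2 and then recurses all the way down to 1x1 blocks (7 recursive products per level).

Matrix multiplication for 1330x1330 matrices:

Strassen's algorithm requires power-of-2 dimensions. Pad 1330x1330 to 2048x2048 (next power of 2).

Standard algorithm: 1330^3 = 2352637000 multiplications
Strassen's algorithm: 7^(log2(2048)) = 7^11 = 1977326743 multiplications
Savings: 2352637000 - 1977326743 = 375310257 multiplications

Standard: 2352637000 multiplications (1330^3). Strassen: 1977326743 multiplications (7^11, after padding to 2048x2048). Strassen reduces 8 recursive multiplications to 7 at each level.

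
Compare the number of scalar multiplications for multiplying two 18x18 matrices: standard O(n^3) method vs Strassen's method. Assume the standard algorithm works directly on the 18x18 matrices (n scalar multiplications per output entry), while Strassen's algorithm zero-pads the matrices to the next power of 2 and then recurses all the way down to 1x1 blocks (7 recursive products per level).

Matrix multiplication for 18x18 matrices:

Strassen's algorithm requires power-of-2 dimensions. Pad 18x18 to 32x32 (next power of 2).

Standard algorithm: 18^3 = 5832 multiplications
Strassen's algorithm: 7^(log2(32)) = 7^5 = 16807 multiplications
Difference: 5832 - 16807 = -10975 (Strassen uses MORE here due to padding overhead — for small or just-over-power-of-2 n, padding can outweigh the per-level savings)

Standard: 5832 multiplications (18^3). Strassen: 16807 multiplications (7^5, after padding to 32x32). Strassen reduces 8 recursive multiplications to 7 at each level.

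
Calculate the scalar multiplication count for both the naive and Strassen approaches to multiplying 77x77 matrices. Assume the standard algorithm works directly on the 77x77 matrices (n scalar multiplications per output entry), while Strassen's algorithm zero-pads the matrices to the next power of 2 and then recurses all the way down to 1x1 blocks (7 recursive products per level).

Matrix multiplication for 77x77 matrices:

Strassen's algorithm requires power-of-2 dimensions. Pad 77x77 to 128x128 (next power of 2).

Standard algorithm: 77^3 = 456533 multiplications
Strassen's algorithm: 7^(log2(128)) = 7^7 = 823543 multiplications
Difference: 456533 - 823543 = -367010 (Strassen uses MORE here due to padding overhead — for small or just-over-power-of-2 n, padding can outweigh the per-level savings)

Standard: 456533 multiplications (77^3). Strassen: 823543 multiplications (7^7, after padding to 128x128). Strassen reduces 8 recursive multiplications to 7 at each level.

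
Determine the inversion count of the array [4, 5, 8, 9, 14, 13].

Finding inversions in [4, 5, 8, 9, 14, 13]:

(4, 5): arr[4]=14 > arr[5]=13

Total inversions: 1

The array has 1 inversion(s): (4,5). Each pair (i,j) satisfies i < j and arr[i] > arr[j].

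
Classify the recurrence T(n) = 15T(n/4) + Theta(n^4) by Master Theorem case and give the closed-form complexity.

Master Theorem for T(n) = 15T(n/4) + O(n^4):

a = 15, b = 4, c = 4
log_b(a) = log_4(15) = 1.9534

Case 3: c = 4 > log_4(15) = 1.9534
T(n) = O(n^4) = O(n^4)

For T(n) = 15T(n/4) + O(n^4): log_4(15) = 1.9534. This is Case 3 of the Master Theorem (c > log_b(a), work dominated by root), giving O(n^4).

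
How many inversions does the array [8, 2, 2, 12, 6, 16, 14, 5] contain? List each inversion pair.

Finding inversions in [8, 2, 2, 12, 6, 16, 14, 5]:

(0, 1): arr[0]=8 > arr[1]=2
(0, 2): arr[0]=8 > arr[2]=2
(0, 4): arr[0]=8 > arr[4]=6
(0, 7): arr[0]=8 > arr[7]=5
(3, 4): arr[3]=12 > arr[4]=6
(3, 7): arr[3]=12 > arr[7]=5
(4, 7): arr[4]=6 > arr[7]=5
(5, 6): arr[5]=16 > arr[6]=14
(5, 7): arr[5]=16 > arr[7]=5
(6, 7): arr[6]=14 > arr[7]=5

Total inversions: 10

The array has 10 inversion(s): (0,1), (0,2), (0,4), (0,7), (3,4), (3,7), (4,7), (5,6), (5,7), (6,7). Each pair (i,j) satisfies i < j and arr[i] > arr[j].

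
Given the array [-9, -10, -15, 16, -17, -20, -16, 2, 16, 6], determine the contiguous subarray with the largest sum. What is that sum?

Using Kadane's algorithm on [-9, -10, -15, 16, -17, -20, -16, 2, 16, 6]:

Scanning through the array:
Position 1 (value -10): max_ending_here = -10, max_so_far = -9
Position 2 (value -15): max_ending_here = -15, max_so_far = -9
Position 3 (value 16): max_ending_here = 16, max_so_far = 16
Position 4 (value -17): max_ending_here = -1, max_so_far = 16
Position 5 (value -20): max_ending_here = -20, max_so_far = 16
Position 6 (value -16): max_ending_here = -16, max_so_far = 16
Position 7 (value 2): max_ending_here = 2, max_so_far = 16
Position 8 (value 16): max_ending_here = 18, max_so_far = 18
Position 9 (value 6): max_ending_here = 24, max_so_far = 24

Maximum subarray: [2, 16, 6]
Maximum sum: 24

The maximum subarray is [2, 16, 6] with sum 24. This subarray runs from index 7 to index 9.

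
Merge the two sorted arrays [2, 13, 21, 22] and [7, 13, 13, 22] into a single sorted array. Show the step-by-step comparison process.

Merging process:

Compare 2 vs 7: take 2 from left. Merged: [2]
Compare 13 vs 7: take 7 from right. Merged: [2, 7]
Compare 13 vs 13: take 13 from left. Merged: [2, 7, 13]
Compare 21 vs 13: take 13 from right. Merged: [2, 7, 13, 13]
Compare 21 vs 13: take 13 from right. Merged: [2, 7, 13, 13, 13]
Compare 21 vs 22: take 21 from left. Merged: [2, 7, 13, 13, 13, 21]
Compare 22 vs 22: take 22 from left. Merged: [2, 7, 13, 13, 13, 21, 22]
Append remaining from right: [22]. Merged: [2, 7, 13, 13, 13, 21, 22, 22]

Final merged array: [2, 7, 13, 13, 13, 21, 22, 22]
Total comparisons: 7

The merged array is [2, 7, 13, 13, 13, 21, 22, 22], requiring 7 comparisons. The merge step runs in O(n) time where n is the total number of elements.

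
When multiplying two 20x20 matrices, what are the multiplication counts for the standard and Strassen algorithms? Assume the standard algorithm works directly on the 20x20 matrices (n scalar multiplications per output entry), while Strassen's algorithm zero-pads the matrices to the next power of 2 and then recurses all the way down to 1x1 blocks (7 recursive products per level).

Matrix multiplication for 20x20 matrices:

Strassen's algorithm requires power-of-2 dimensions. Pad 20x20 to 32x32 (next power of 2).

Standard algorithm: 20^3 = 8000 multiplications
Strassen's algorithm: 7^(log2(32)) = 7^5 = 16807 multiplications
Difference: 8000 - 16807 = -8807 (Strassen uses MORE here due to padding overhead — for small or just-over-power-of-2 n, padding can outweigh the per-level savings)

Standard: 8000 multiplications (20^3). Strassen: 16807 multiplications (7^5, after padding to 32x32). Strassen reduces 8 recursive multiplications to 7 at each level.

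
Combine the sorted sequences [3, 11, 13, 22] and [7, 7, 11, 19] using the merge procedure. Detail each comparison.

Merging process:

Compare 3 vs 7: take 3 from left. Merged: [3]
Compare 11 vs 7: take 7 from right. Merged: [3, 7]
Compare 11 vs 7: take 7 from right. Merged: [3, 7, 7]
Compare 11 vs 11: take 11 from left. Merged: [3, 7, 7, 11]
Compare 13 vs 11: take 11 from right. Merged: [3, 7, 7, 11, 11]
Compare 13 vs 19: take 13 from left. Merged: [3, 7, 7, 11, 11, 13]
Compare 22 vs 19: take 19 from right. Merged: [3, 7, 7, 11, 11, 13, 19]
Append remaining from left: [22]. Merged: [3, 7, 7, 11, 11, 13, 19, 22]

Final merged array: [3, 7, 7, 11, 11, 13, 19, 22]
Total comparisons: 7

The merged array is [3, 7, 7, 11, 11, 13, 19, 22], requiring 7 comparisons. The merge step runs in O(n) time where n is the total number of elements.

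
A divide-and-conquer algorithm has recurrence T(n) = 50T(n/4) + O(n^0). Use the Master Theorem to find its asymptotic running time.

Master Theorem for T(n) = 50T(n/4) + O(n^0):

a = 50, b = 4, c = 0
log_b(a) = log_4(50) = 2.8219

Case 1: c = 0 < log_4(50) = 2.8219
T(n) = O(n^(log_4 50))

For T(n) = 50T(n/4) + O(n^0): log_4(50) = 2.8219. This is Case 1 of the Master Theorem (c < log_b(a), work dominated by leaves), giving O(n^(log_4 50)).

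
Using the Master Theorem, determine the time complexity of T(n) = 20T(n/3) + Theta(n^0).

Master Theorem for T(n) = 20T(n/3) + O(n^0):

a = 20, b = 3, c = 0
log_b(a) = log_3(20) = 2.7268

Case 1: c = 0 < log_3(20) = 2.7268
T(n) = O(n^(log_3 20))

For T(n) = 20T(n/3) + O(n^0): log_3(20) = 2.7268. This is Case 1 of the Master Theorem (c < log_b(a), work dominated by leaves), giving O(n^(log_3 20)).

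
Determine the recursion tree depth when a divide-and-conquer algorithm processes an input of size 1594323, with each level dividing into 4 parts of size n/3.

For divide and conquer with division factor 3:

Problem sizes at each level:
Level 0: 1594323
Level 1: 531441
Level 2: 177147
Level 3: 59049
Level 4: 19683
Level 5: 6561
Level 6: 2187
Level 7: 729
Level 8: 243
Level 9: 81
Level 10: 27
Level 11: 9
Level 12: 3
Level 13: 1

The root is level 0 and the size-1 base case is level 13 (the tree spans levels 0 through 13, i.e. 14 levels counting the root), so the depth is the number of divisions: log_3(1594323) = 13

The recursion tree depth is log_3(1594323) = 13. At each level, the problem size is divided by 3, so it takes 13 divisions to reduce to a base case of size 1. The algorithm makes 4 recursive calls at each level.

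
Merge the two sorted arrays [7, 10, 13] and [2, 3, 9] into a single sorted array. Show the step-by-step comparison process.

Merging process:

Compare 7 vs 2: take 2 from right. Merged: [2]
Compare 7 vs 3: take 3 from right. Merged: [2, 3]
Compare 7 vs 9: take 7 from left. Merged: [2, 3, 7]
Compare 10 vs 9: take 9 from right. Merged: [2, 3, 7, 9]
Append remaining from left: [10, 13]. Merged: [2, 3, 7, 9, 10, 13]

Final merged array: [2, 3, 7, 9, 10, 13]
Total comparisons: 4

The merged array is [2, 3, 7, 9, 10, 13], requiring 4 comparisons. The merge step runs in O(n) time where n is the total number of elements.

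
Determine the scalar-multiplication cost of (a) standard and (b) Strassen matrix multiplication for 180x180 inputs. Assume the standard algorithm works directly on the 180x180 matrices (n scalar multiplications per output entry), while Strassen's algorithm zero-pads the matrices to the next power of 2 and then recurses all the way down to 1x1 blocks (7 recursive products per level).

Matrix multiplication for 180x180 matrices:

Strassen's algorithm requires power-of-2 dimensions. Pad 180x180 to 256x256 (next power of 2).

Standard algorithm: 180^3 = 5832000 multiplications
Strassen's algorithm: 7^(log2(256)) = 7^8 = 5764801 multiplications
Savings: 5832000 - 5764801 = 67199 multiplications

Standard: 5832000 multiplications (180^3). Strassen: 5764801 multiplications (7^8, after padding to 256x256). Strassen reduces 8 recursive multiplications to 7 at each level.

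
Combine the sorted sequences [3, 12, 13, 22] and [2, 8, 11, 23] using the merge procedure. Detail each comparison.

Merging process:

Compare 3 vs 2: take 2 from right. Merged: [2]
Compare 3 vs 8: take 3 from left. Merged: [2, 3]
Compare 12 vs 8: take 8 from right. Merged: [2, 3, 8]
Compare 12 vs 11: take 11 from right. Merged: [2, 3, 8, 11]
Compare 12 vs 23: take 12 from left. Merged: [2, 3, 8, 11, 12]
Compare 13 vs 23: take 13 from left. Merged: [2, 3, 8, 11, 12, 13]
Compare 22 vs 23: take 22 from left. Merged: [2, 3, 8, 11, 12, 13, 22]
Append remaining from right: [23]. Merged: [2, 3, 8, 11, 12, 13, 22, 23]

Final merged array: [2, 3, 8, 11, 12, 13, 22, 23]
Total comparisons: 7

The merged array is [2, 3, 8, 11, 12, 13, 22, 23], requiring 7 comparisons. The merge step runs in O(n) time where n is the total number of elements.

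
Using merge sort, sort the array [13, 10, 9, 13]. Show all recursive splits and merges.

Merge sort trace:

Split: [13, 10, 9, 13] -> [13, 10] and [9, 13]
  Split: [13, 10] -> [13] and [10]
  Merge: [13] + [10] -> [10, 13]
  Split: [9, 13] -> [9] and [13]
  Merge: [9] + [13] -> [9, 13]
Merge: [10, 13] + [9, 13] -> [9, 10, 13, 13]

Final sorted array: [9, 10, 13, 13]

The merge sort proceeds by recursively splitting the array and merging sorted halves.
After all merges, the sorted array is [9, 10, 13, 13].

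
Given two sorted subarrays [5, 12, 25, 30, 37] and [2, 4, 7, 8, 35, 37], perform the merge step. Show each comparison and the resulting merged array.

Merging process:

Compare 5 vs 2: take 2 from right. Merged: [2]
Compare 5 vs 4: take 4 from right. Merged: [2, 4]
Compare 5 vs 7: take 5 from left. Merged: [2, 4, 5]
Compare 12 vs 7: take 7 from right. Merged: [2, 4, 5, 7]
Compare 12 vs 8: take 8 from right. Merged: [2, 4, 5, 7, 8]
Compare 12 vs 35: take 12 from left. Merged: [2, 4, 5, 7, 8, 12]
Compare 25 vs 35: take 25 from left. Merged: [2, 4, 5, 7, 8, 12, 25]
Compare 30 vs 35: take 30 from left. Merged: [2, 4, 5, 7, 8, 12, 25, 30]
Compare 37 vs 35: take 35 from right. Merged: [2, 4, 5, 7, 8, 12, 25, 30, 35]
Compare 37 vs 37: take 37 from left. Merged: [2, 4, 5, 7, 8, 12, 25, 30, 35, 37]
Append remaining from right: [37]. Merged: [2, 4, 5, 7, 8, 12, 25, 30, 35, 37, 37]

Final merged array: [2, 4, 5, 7, 8, 12, 25, 30, 35, 37, 37]
Total comparisons: 10

The merged array is [2, 4, 5, 7, 8, 12, 25, 30, 35, 37, 37], requiring 10 comparisons. The merge step runs in O(n) time where n is the total number of elements.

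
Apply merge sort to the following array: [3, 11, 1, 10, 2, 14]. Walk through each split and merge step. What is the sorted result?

Merge sort trace:

Split: [3, 11, 1, 10, 2, 14] -> [3, 11, 1] and [10, 2, 14]
  Split: [3, 11, 1] -> [3] and [11, 1]
    Split: [11, 1] -> [11] and [1]
    Merge: [11] + [1] -> [1, 11]
  Merge: [3] + [1, 11] -> [1, 3, 11]
  Split: [10, 2, 14] -> [10] and [2, 14]
    Split: [2, 14] -> [2] and [14]
    Merge: [2] + [14] -> [2, 14]
  Merge: [10] + [2, 14] -> [2, 10, 14]
Merge: [1, 3, 11] + [2, 10, 14] -> [1, 2, 3, 10, 11, 14]

Final sorted array: [1, 2, 3, 10, 11, 14]

The merge sort proceeds by recursively splitting the array and merging sorted halves.
After all merges, the sorted array is [1, 2, 3, 10, 11, 14].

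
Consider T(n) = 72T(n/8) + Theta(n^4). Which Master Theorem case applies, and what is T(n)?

Master Theorem for T(n) = 72T(n/8) + O(n^4):

a = 72, b = 8, c = 4
log_b(a) = log_8(72) = 2.0566

Case 3: c = 4 > log_8(72) = 2.0566
T(n) = O(n^4) = O(n^4)

For T(n) = 72T(n/8) + O(n^4): log_8(72) = 2.0566. This is Case 3 of the Master Theorem (c > log_b(a), work dominated by root), giving O(n^4).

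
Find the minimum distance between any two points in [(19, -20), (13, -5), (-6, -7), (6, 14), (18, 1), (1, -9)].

Computing all pairwise distances among 6 points:

d((19, -20), (13, -5)) = 16.1555
d((19, -20), (-6, -7)) = 28.178
d((19, -20), (6, 14)) = 36.4005
d((19, -20), (18, 1)) = 21.0238
d((19, -20), (1, -9)) = 21.095
d((13, -5), (-6, -7)) = 19.105
d((13, -5), (6, 14)) = 20.2485
d((13, -5), (18, 1)) = 7.8102
d((13, -5), (1, -9)) = 12.6491
d((-6, -7), (6, 14)) = 24.1868
d((-6, -7), (18, 1)) = 25.2982
d((-6, -7), (1, -9)) = 7.2801 <-- minimum
d((6, 14), (18, 1)) = 17.6918
d((6, 14), (1, -9)) = 23.5372
d((18, 1), (1, -9)) = 19.7231

Closest pair: (-6, -7) and (1, -9) with distance 7.2801

The closest pair is (-6, -7) and (1, -9) with Euclidean distance 7.2801. For 6 points, brute-force pairwise comparison is shown above. For large n, the divide-and-conquer algorithm (sort by x, recurse on halves, check the dividing strip) achieves O(n log n).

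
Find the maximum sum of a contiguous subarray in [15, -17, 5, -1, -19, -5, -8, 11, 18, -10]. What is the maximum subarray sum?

Using Kadane's algorithm on [15, -17, 5, -1, -19, -5, -8, 11, 18, -10]:

Scanning through the array:
Position 1 (value -17): max_ending_here = -2, max_so_far = 15
Position 2 (value 5): max_ending_here = 5, max_so_far = 15
Position 3 (value -1): max_ending_here = 4, max_so_far = 15
Position 4 (value -19): max_ending_here = -15, max_so_far = 15
Position 5 (value -5): max_ending_here = -5, max_so_far = 15
Position 6 (value -8): max_ending_here = -8, max_so_far = 15
Position 7 (value 11): max_ending_here = 11, max_so_far = 15
Position 8 (value 18): max_ending_here = 29, max_so_far = 29
Position 9 (value -10): max_ending_here = 19, max_so_far = 29

Maximum subarray: [11, 18]
Maximum sum: 29

The maximum subarray is [11, 18] with sum 29. This subarray runs from index 7 to index 8.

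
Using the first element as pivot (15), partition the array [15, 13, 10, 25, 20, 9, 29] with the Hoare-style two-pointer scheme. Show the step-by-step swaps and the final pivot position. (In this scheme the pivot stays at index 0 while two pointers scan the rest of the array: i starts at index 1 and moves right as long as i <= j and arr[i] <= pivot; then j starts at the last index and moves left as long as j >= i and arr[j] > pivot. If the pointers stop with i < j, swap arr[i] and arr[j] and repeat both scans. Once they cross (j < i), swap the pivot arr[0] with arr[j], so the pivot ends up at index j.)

Hoare-style two-pointer partition with pivot = 15:

Initial array: [15, 13, 10, 25, 20, 9, 29]

Pointers start at i = 1, j = 6.
i stops at index 3 (arr[3]=25 > 15), j stops at index 5 (arr[5]=9 <= 15): swap arr[3] and arr[5], array becomes [15, 13, 10, 9, 20, 25, 29]
i ends at 4, j ends at 3: the pointers have crossed (j < i), so scanning stops.

Swap pivot arr[0] with arr[3] to place pivot at position 3: [9, 13, 10, 15, 20, 25, 29]
Pivot position: 3

After partitioning with pivot 15, the array becomes [9, 13, 10, 15, 20, 25, 29]. The pivot is placed at index 3. All elements to the left of the pivot are <= 15, and all elements to the right are > 15.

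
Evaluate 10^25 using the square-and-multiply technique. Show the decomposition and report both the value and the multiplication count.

Computing 10^25 by squaring (build up from 10^1; each line after the first costs one multiplication):

10^1 = 10
10^2 = (10^1)^2 = 10^2 = 100
10^3 = 10 * 10^2 = 10 * 100 = 1000
10^6 = (10^3)^2 = 1000^2 = 1000000
10^12 = (10^6)^2 = 1000000^2 = 1000000000000
10^24 = (10^12)^2 = 1000000000000^2 = 1000000000000000000000000
10^25 = 10 * 10^24 = 10 * 1000000000000000000000000 = 10000000000000000000000000

Result: 10000000000000000000000000
Multiplications needed: 6 (6 lines after 10^1)

10^25 = 10000000000000000000000000. Using exponentiation by squaring, this requires 6 multiplications. The key idea: if the exponent is even, square the half-power; if odd, multiply by the base once.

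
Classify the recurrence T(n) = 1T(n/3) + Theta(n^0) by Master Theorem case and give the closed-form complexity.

Master Theorem for T(n) = 1T(n/3) + O(n^0):

a = 1, b = 3, c = 0
log_b(a) = log_3(1) = 0.0000

Case 2: c = 0 = log_3(1) = 0.0000
T(n) = O(n^0 log n) = O(log n)

For T(n) = 1T(n/3) + O(n^0): log_3(1) = 0.0000. This is Case 2 of the Master Theorem (c = log_b(a), equal work at all levels), giving O(log n).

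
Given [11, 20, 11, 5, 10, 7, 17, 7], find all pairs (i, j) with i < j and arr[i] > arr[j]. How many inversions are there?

Finding inversions in [11, 20, 11, 5, 10, 7, 17, 7]:

(0, 3): arr[0]=11 > arr[3]=5
(0, 4): arr[0]=11 > arr[4]=10
(0, 5): arr[0]=11 > arr[5]=7
(0, 7): arr[0]=11 > arr[7]=7
(1, 2): arr[1]=20 > arr[2]=11
(1, 3): arr[1]=20 > arr[3]=5
(1, 4): arr[1]=20 > arr[4]=10
(1, 5): arr[1]=20 > arr[5]=7
(1, 6): arr[1]=20 > arr[6]=17
(1, 7): arr[1]=20 > arr[7]=7
(2, 3): arr[2]=11 > arr[3]=5
(2, 4): arr[2]=11 > arr[4]=10
(2, 5): arr[2]=11 > arr[5]=7
(2, 7): arr[2]=11 > arr[7]=7
(4, 5): arr[4]=10 > arr[5]=7
(4, 7): arr[4]=10 > arr[7]=7
(6, 7): arr[6]=17 > arr[7]=7

Total inversions: 17

The array has 17 inversion(s): (0,3), (0,4), (0,5), (0,7), (1,2), (1,3), (1,4), (1,5), (1,6), (1,7), (2,3), (2,4), (2,5), (2,7), (4,5), (4,7), (6,7). Each pair (i,j) satisfies i < j and arr[i] > arr[j].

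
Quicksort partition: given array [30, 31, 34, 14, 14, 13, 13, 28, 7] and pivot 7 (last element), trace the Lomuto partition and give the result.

Lomuto partition with pivot = 7:

Initial array: [30, 31, 34, 14, 14, 13, 13, 28, 7]

arr[0]=30 > 7: no swap
arr[1]=31 > 7: no swap
arr[2]=34 > 7: no swap
arr[3]=14 > 7: no swap
arr[4]=14 > 7: no swap
arr[5]=13 > 7: no swap
arr[6]=13 > 7: no swap
arr[7]=28 > 7: no swap

Place pivot at position 0: [7, 31, 34, 14, 14, 13, 13, 28, 30]
Pivot position: 0

After partitioning with pivot 7, the array becomes [7, 31, 34, 14, 14, 13, 13, 28, 30]. The pivot is placed at index 0. All elements to the left of the pivot are <= 7, and all elements to the right are > 7.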